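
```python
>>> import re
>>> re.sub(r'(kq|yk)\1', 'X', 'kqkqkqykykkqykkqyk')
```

'XkqXkqykkqyk'

`\1` is not a pattern — it's the concrete string captured by group 1, re-applied verbatim.
Matches: at [0:4] → 'kqkq'; at [6:10] → 'ykyk'.
Every occurrence is swapped for 'X'.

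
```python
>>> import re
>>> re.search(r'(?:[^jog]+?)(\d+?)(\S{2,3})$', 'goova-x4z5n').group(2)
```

Pattern: one or more of any character except [jog] (lazy) (non-capturing group); then one or more of a digit (lazy) (captured); then 2 to 3 of a non-whitespace character (captured); then anchored at the end.
`re.search` scans for the first position where the pattern succeeds.
The match spans [3:11] → 'va-x4z5n'.
Captured: group 1 = '4', group 2 = 'z5n'.

'z5n'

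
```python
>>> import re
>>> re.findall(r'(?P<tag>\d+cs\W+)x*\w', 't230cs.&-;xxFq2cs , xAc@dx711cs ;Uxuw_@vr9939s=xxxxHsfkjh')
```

['230cs.&-;', '2cs , ', '711cs ;']

`findall` collects group 1 from each match (3 total).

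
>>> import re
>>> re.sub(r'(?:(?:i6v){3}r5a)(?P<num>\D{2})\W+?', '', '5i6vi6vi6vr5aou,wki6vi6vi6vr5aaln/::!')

The pattern matches the literal 'i6v' repeated 3 times, then the literal 'r5a' (non-capturing group); then exactly 2 of a non-digit (captured as 'num'); then one or more of a non-word character (lazy).
`sub` substitutes '' at each match site.

'5wki6vi6vi6vr5aaln/::!'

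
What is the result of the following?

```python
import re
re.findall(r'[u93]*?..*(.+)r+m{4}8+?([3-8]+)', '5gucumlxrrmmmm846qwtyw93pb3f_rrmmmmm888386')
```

[('r', '46')]

The pattern matches zero or more of one of [u93] (lazy), then any character, then zero or more of any character; then one or more of any character (captured); then one or more of a literal 'r', then exactly 4 of the literal 'm', then one or more of the literal '8' (lazy); then one or more of a character in [3-8] (captured).
Scanning left to right: at [0:17] match '5gucumlxrrmmmm846', groups = ('r', '46').
2 groups means the one result is a tuple of 2 captured strings — 1 here.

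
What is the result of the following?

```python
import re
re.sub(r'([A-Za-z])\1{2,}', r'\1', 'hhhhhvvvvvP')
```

'hvP'

`\1` is not a pattern — it's the concrete string captured by group 1, re-applied verbatim.
`\1` in the replacement pulls in group 1's text for each match.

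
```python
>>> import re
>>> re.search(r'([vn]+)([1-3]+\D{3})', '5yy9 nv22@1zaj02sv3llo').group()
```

Pattern: one or more of one of [vn] (captured); then one or more of a character in [1-3], then exactly 3 of a non-digit (captured).
`re.search` tries every starting position until one works.
The match spans [17:22] → 'v3llo'.
Captured: group 1 = 'v', group 2 = '3llo'.

'v3llo'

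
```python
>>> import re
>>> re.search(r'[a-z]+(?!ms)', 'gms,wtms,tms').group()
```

Because the assertion is negative and zero-width, positions next to the forbidden text are skipped.
The match spans [0:3] → 'gms'.

'gms'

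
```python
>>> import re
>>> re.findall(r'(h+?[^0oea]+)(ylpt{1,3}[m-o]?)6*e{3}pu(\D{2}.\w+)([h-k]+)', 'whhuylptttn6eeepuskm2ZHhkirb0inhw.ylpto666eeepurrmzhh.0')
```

[('hhu', 'ylptttn', 'skm2ZHhkirb0in', 'h')]

Pattern: one or more of the literal 'h' (lazy), then one or more of any character except [0oea] (captured); then the literal 'ylp', then 1 to 3 of the literal 't', then optionally a character in [m-o] (captured); then zero or more of a literal '6', then exactly 3 of the literal 'e', then the literal 'pu'; then exactly 2 of a non-digit, then any character, then one or more of a word character (captured); then one or more of a character in [h-k] (captured).
Matches: at [1:32] match 'hhuylptttn6eeepuskm2ZHhkirb0inh', groups = ('hhu', 'ylptttn', 'skm2ZHhkirb0in', 'h').
4 groups means the one result is a tuple of 4 captured strings — 1 here.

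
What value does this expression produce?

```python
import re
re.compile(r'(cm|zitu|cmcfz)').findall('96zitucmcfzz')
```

`|` is ordered: at each position the engine commits to the first alternative that works.
Matches: at [2:6] match 'zitu', group 1 = 'zitu'; at [6:8] match 'cm', group 1 = 'cm'.
`findall` collects group 1 from each match (2 total).

['zitu', 'cm']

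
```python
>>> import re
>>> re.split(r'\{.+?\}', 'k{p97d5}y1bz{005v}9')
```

['k', 'y1bz', '9']

With the lazy modifier that quantifier settles for the fewest repetitions that let the rest of the pattern succeed (the atoms after it are unaffected and can still be greedy).
Matches to split on: at [1:8] → '{p97d5}'; at [12:18] → '{005v}'.
Each match becomes a cut point; 3 segments remain.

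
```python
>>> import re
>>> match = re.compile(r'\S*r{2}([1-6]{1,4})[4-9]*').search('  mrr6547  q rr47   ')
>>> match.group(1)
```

'654'

The pattern matches zero or more of a non-whitespace character, then exactly 2 of the literal 'r'; then 1 to 4 of a character in [1-6] (captured); then zero or more of a character in [4-9].
`re.search` scans for the first position where the pattern succeeds.
The match spans [2:9] → 'mrr6547'.
Captured: group 1 = '654'.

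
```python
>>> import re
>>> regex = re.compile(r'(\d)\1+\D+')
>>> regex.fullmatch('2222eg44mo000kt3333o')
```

None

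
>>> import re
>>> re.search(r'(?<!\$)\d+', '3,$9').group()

'3'

Because the assertion is negative and zero-width, positions next to the forbidden text are skipped.
`search` walks the string left to right and returns the first match it finds.
The match spans [0:1] → '3'.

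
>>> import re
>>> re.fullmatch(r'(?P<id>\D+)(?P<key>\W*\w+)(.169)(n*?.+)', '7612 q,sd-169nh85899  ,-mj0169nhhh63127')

The pattern matches one or more of a non-digit (captured as 'id'); then zero or more of a non-word character, then one or more of a word character (captured as 'key'); then any character, then a literal '1', then the literal '69' (captured); then zero or more of the literal 'n' (lazy), then one or more of any character (captured).
For `fullmatch`, every character of the input must be accounted for by the pattern.
Here there's no way to consume every character, so the call returns None.

None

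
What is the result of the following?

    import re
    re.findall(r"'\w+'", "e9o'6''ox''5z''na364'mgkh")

With no groups in the pattern, `findall` gives back each whole match — 4 here.

["'6'", "'ox'", "'5z'", "'na364'"]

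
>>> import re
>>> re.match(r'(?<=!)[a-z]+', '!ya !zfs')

None

The positive lookaround only admits positions where the adjacent text matches; those characters stay outside the span.
`re.match` only tries the pattern at the start of the string.
Here the pattern fails at index 0, so the call returns None.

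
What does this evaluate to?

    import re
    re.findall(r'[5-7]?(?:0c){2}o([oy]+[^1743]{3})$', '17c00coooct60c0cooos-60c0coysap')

['ysap']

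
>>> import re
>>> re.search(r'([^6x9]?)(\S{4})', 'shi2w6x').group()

'shi2w'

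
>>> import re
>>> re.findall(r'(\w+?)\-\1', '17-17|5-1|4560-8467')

['17']

A backreference is literal: `\1` must see the identical characters the first group matched.
Because there's exactly one group, `findall` drops the full match and keeps group 1 from the one hit.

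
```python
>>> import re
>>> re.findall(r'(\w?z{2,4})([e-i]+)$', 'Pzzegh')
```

[('Pzz', 'egh')]

The pattern matches optionally a word character, then 2 to 4 of the literal 'z' (captured); then one or more of a character in [e-i] (captured); then anchored at the end.
Walking the string: at [0:6] match 'Pzzegh', groups = ('Pzz', 'egh').
Multiple groups make `findall` return tuples — one 2-tuple for the one match.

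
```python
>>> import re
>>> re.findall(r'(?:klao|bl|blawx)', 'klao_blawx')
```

['klao', 'bl']

Alternation isn't longest-match — the leftmost alternative that fits at this position is chosen.
No capturing groups, so `findall` returns the 2 full match strings.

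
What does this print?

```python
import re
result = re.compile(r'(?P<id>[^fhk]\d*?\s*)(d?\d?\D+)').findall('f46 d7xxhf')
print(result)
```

Pattern: any character except [fhk], then zero or more of a digit (lazy), then zero or more of whitespace (captured as 'id'); then optionally the literal 'd', then optionally a digit, then one or more of a non-digit (captured).
With the lazy modifier that quantifier settles for the fewest repetitions that let the rest of the pattern succeed (the atoms after it are unaffected and can still be greedy).
Walking the string: at [1:5] match '46 d', groups = ('4', '6 d'); at [5:10] match '7xxhf', groups = ('7', 'xxhf').
`findall` packs the 2 group values into a tuple for every match.

[('4', '6 d'), ('7', 'xxhf')]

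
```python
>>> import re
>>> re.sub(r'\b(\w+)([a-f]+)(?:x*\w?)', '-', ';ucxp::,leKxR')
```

This matches a word boundary (`\b`, zero-width); then one or more of a word character (captured); then one or more of a character in [a-f] (captured); then zero or more of a literal 'x', then optionally a word character (non-capturing group).
Matches: at [1:5] → 'ucxp'; at [8:11] → 'leK'.
`sub` substitutes '-' at each match site.

';-::,-xR'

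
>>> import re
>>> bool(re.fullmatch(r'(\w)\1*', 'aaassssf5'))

False

The backreference `\1` re-matches whatever the first group consumed, character for character.
`re.fullmatch` requires the pattern to consume the entire string.
Here the pattern can't cover the whole string, so the call returns None, and `bool(None)` is False.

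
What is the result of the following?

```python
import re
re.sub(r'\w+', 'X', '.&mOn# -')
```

The pattern matches one or more of a word character.
Every occurrence is swapped for 'X'.

'.&X# -'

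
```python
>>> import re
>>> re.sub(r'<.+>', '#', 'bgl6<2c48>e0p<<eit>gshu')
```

Every occurrence is swapped for '#'.

'bgl6#gshu'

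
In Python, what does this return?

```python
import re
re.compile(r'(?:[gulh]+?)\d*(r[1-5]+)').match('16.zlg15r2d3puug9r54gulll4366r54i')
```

None

This matches one or more of one of [gulh] (lazy) (non-capturing group); then zero or more of a digit; then the literal 'r', then one or more of a character in [1-5] (captured).
`match` is anchored at position 0; if the pattern doesn't fit there, it returns None.
Here the string doesn't start with a match, so the call returns None.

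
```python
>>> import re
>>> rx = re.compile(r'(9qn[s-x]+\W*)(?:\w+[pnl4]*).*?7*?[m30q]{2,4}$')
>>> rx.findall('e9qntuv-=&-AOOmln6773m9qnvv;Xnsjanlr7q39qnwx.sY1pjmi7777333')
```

The pattern matches the literal '9qn', then one or more of a character in [s-x], then zero or more of a non-word character (captured); then one or more of a word character, then zero or more of one of [pnl4] (non-capturing group); then zero or more of any character (lazy), then zero or more of a literal '7' (lazy), then 2 to 4 of one of [m30q]; then anchored at the end.
Because there's exactly one group, `findall` drops the full match and keeps group 1 from the one hit.

['9qntuv-=&-']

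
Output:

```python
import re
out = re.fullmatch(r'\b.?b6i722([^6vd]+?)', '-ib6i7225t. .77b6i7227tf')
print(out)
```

None

The pattern matches a word boundary (`\b`, zero-width); then optionally any character, then the literal 'b6i', then the literal '722'; then one or more of any character except [6vd] (lazy) (captured).
`re.fullmatch` is like wrapping the pattern in `^…$` (in single-line mode).
Here there's no way to consume every character, so the call returns None.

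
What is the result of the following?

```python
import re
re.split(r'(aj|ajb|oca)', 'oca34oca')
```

['', 'oca', '34', 'oca', '']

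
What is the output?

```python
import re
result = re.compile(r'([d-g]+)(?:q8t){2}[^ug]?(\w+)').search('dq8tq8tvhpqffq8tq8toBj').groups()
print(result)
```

('d', 'hpqffq8tq8toBj')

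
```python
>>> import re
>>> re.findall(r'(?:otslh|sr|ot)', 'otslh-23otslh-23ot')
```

['otslh', 'otslh', 'ot']

Alternation tries branches left to right and keeps the first one that lets the overall match succeed at that position.
Since nothing is captured, `findall` lists the 3 matched substrings directly.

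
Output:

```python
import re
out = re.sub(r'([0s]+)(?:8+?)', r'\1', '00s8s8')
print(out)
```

Pattern: one or more of one of [0s] (captured); then one or more of a literal '8' (lazy) (non-capturing group).
Matches: at [0:4] → '00s8'; at [4:6] → 's8'.
`\1` in the replacement pulls in group 1's text for each match.

00ss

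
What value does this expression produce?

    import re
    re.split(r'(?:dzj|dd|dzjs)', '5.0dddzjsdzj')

Alternation tries branches left to right and keeps the first one that lets the overall match succeed at that position.
Each match becomes a cut point; 4 segments remain.

['5.0', '', 's', '']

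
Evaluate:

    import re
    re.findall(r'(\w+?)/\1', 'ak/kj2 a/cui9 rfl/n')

`\1` has to match the exact text group 1 already captured.
Matches: at [1:4] match 'k/k', group 1 = 'k'.
Because there's exactly one group, `findall` drops the full match and keeps group 1 from the one hit.

['k']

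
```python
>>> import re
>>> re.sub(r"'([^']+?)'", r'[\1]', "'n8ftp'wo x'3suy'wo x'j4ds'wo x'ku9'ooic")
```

Matches: at [0:7] → "'n8ftp'"; at [11:17] → "'3suy'"; at [21:27] → "'j4ds'"; at [31:36] → "'ku9'".
The replacement refers to a captured group, so each match is rewritten using its own captured text.

'[n8ftp]wo x[3suy]wo x[j4ds]wo x[ku9]ooic'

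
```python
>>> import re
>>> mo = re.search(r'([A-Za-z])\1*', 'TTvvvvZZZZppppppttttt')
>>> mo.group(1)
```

'T'

`\1` is not a pattern — it's the concrete string captured by group 1, re-applied verbatim.
`search` walks the string left to right and returns the first match it finds.
The match spans [0:2] → 'TT'.
Captured: group 1 = 'T'.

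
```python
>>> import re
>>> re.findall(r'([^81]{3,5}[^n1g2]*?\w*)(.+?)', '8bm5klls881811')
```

[('bm5klls88181', '1')]

This matches 3 to 5 of any character except [81], then zero or more of any character except [n1g2] (lazy), then zero or more of a word character (captured); then one or more of any character (lazy) (captured).
Matches: at [1:14] match 'bm5klls881811', groups = ('bm5klls88181', '1').
2 groups means the one result is a tuple of 2 captured strings — 1 here.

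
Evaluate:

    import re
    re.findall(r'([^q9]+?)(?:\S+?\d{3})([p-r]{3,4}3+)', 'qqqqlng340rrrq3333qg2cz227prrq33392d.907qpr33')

[('l', 'rrrq3333'), ('g', 'prrq333'), ('2', 'qpr33')]

This matches one or more of any character except [q9] (lazy) (captured); then one or more of a non-whitespace character (lazy), then exactly 3 of a digit (non-capturing group); then 3 to 4 of a character in [p-r], then one or more of a literal '3' (captured).
A non-greedy quantifier consumes as few characters as it can — just enough that the remainder of the pattern still matches from where it stops; whatever follows it matches normally.
Scanning left to right: at [4:18] match 'lng340rrrq3333', groups = ('l', 'rrrq3333'); at [19:33] match 'g2cz227prrq333', groups = ('g', 'prrq333'); at [34:45] match '2d.907qpr33', groups = ('2', 'qpr33').
Multiple groups make `findall` return tuples — one 2-tuple for each match.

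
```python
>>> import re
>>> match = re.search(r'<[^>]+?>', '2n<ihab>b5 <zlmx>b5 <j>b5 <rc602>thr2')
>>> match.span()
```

(2, 8)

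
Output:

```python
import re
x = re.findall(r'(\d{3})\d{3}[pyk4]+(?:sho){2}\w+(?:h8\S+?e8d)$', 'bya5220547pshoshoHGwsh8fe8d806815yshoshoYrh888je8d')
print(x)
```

['220']

The pattern matches exactly 3 of a digit (captured); then exactly 3 of a digit, then one or more of one of [pyk4]; then the literal 'sho' repeated 2 times, then one or more of a word character; then the literal 'h8', then one or more of a non-whitespace character (lazy), then the literal 'e8d' (non-capturing group); then anchored at the end.
Matches: at [4:50] match '220547pshoshoHGwsh8fe8d806815yshoshoYrh888je8d', group 1 = '220'.
Because there's exactly one group, `findall` drops the full match and keeps group 1 from the one hit.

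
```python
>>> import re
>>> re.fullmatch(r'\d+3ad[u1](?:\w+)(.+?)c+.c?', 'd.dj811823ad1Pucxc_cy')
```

This matches one or more of a digit, then the literal '3ad', then one of [u1]; then one or more of a word character (non-capturing group); then one or more of any character (lazy) (captured); then one or more of the literal 'c', then any character, then optionally a literal 'c'.
`re.fullmatch` is like wrapping the pattern in `^…$` (in single-line mode).
Here the string isn't matched end-to-end, so the call returns None.

None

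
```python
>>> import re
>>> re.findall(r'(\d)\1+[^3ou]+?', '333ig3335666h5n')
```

['3', '3', '6']

A backreference is literal: `\1` must see the identical characters the first group matched.
Scanning left to right: at [0:4] match '333i', group 1 = '3'; at [5:9] match '3335', group 1 = '3'; at [9:13] match '666h', group 1 = '6'.
`findall` collects group 1 from each match (3 total).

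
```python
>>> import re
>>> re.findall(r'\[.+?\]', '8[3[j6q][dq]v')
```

Because the quantifier is non-greedy, it stops expanding at the earliest point where the rest of the pattern can succeed.
Scanning left to right: at [1:8] → '[3[j6q]'; at [8:12] → '[dq]'.
With no groups in the pattern, `findall` gives back each whole match — 2 here.

['[3[j6q]', '[dq]']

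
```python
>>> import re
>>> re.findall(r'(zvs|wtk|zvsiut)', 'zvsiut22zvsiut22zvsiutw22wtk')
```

The regex engine tests alternatives in the order written; an earlier branch that matches wins even if a later one would match more.
Matches: at [0:3] match 'zvs', group 1 = 'zvs'; at [8:11] match 'zvs', group 1 = 'zvs'; at [16:19] match 'zvs', group 1 = 'zvs'; at [25:28] match 'wtk', group 1 = 'wtk'.
One capturing group, so `findall` returns just the captured substring from each match — 4 in all.

['zvs', 'zvs', 'zvs', 'wtk']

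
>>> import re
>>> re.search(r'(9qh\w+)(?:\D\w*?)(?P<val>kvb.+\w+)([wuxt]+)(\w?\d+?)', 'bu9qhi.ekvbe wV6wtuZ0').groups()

('9qhi', 'kvbe wV6wt', 'u', 'Z0')

This matches the literal '9qh', then one or more of a word character (captured); then a non-digit, then zero or more of a word character (lazy) (non-capturing group); then the literal 'kvb', then one or more of any character, then one or more of a word character (captured as 'val'); then one or more of one of [wuxt] (captured); then optionally a word character, then one or more of a digit (lazy) (captured).
`re.search` tries every starting position until one works.
The match spans [2:21] → '9qhi.ekvbe wV6wtuZ0'.
Captured: group 1 = '9qhi', group 2 = 'kvbe wV6wt', group 3 = 'u', group 4 = 'Z0'.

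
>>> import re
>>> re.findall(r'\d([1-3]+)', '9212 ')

One capturing group, so `findall` returns just the captured substring from the one match — 1 in all.

['212']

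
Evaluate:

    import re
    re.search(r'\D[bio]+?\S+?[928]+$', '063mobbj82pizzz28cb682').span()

(3, 22)

Pattern: a non-digit, then one or more of one of [bio] (lazy), then one or more of a non-whitespace character (lazy); then one or more of one of [928]; then anchored at the end.
The match spans [3:22] → 'mobbj82pizzz28cb682'.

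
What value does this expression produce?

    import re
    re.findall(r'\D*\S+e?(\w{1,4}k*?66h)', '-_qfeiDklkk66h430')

This matches zero or more of a non-digit, then one or more of a non-whitespace character, then optionally the literal 'e'; then 1 to 4 of a word character, then zero or more of a literal 'k' (lazy), then the literal '66h' (captured).
Matches: at [0:14] match '-_qfeiDklkk66h', group 1 = 'k66h'.
With a single group, `findall` returns only what that group captured — 1 item.

['k66h']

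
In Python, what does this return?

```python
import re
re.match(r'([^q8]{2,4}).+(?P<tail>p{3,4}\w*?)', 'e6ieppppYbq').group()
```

`re.match` only tries the pattern at the start of the string.
The match spans [0:8] → 'e6iepppp'.

'e6iepppp'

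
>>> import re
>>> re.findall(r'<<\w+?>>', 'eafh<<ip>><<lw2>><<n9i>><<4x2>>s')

['<<ip>>', '<<lw2>>', '<<n9i>>', '<<4x2>>']

Matches: at [4:10] → '<<ip>>'; at [10:17] → '<<lw2>>'; at [17:24] → '<<n9i>>'; at [24:31] → '<<4x2>>'.
`findall` yields the raw match text (4 of them) because the pattern has no groups.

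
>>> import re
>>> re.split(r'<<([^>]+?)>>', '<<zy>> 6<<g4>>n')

With a capturing group present, the delimiter's captured portion is kept in the result list.

['', 'zy', ' 6', 'g4', 'n']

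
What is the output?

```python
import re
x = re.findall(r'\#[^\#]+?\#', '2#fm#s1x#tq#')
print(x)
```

Scanning left to right: at [1:5] → '#fm#'; at [8:12] → '#tq#'.
No capturing groups, so `findall` returns the 2 full match strings.

['#fm#', '#tq#']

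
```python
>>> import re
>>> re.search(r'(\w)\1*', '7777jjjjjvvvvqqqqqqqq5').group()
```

'7777'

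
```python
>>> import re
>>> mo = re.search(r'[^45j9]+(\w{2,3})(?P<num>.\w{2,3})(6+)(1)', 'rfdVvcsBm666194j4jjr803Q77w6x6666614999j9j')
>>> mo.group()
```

'rfdVvcsBm6661'

The pattern matches one or more of any character except [45j9]; then 2 to 3 of a word character (captured); then any character, then 2 to 3 of a word character (captured as 'num'); then one or more of a literal '6' (captured); then a literal '1' (captured).
The match spans [0:13] → 'rfdVvcsBm6661'.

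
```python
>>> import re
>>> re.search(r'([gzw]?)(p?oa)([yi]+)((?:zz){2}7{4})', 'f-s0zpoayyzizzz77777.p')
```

Here the pattern never matches, so the call returns None.

None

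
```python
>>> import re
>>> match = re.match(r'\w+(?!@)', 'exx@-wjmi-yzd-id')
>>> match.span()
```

`match` is anchored at position 0; if the pattern doesn't fit there, it returns None.
The match spans [0:2] → 'ex'.

(0, 2)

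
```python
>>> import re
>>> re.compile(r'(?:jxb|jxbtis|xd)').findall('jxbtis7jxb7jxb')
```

['jxb', 'jxb', 'jxb']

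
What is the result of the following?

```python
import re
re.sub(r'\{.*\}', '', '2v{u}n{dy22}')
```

Matches: at [2:12] → '{u}n{dy22}'.
Each match is replaced by ''.

'2v'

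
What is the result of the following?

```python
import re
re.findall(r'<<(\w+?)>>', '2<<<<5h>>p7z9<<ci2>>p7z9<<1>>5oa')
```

['5h', 'ci2', '1']

Matches: at [3:9] match '<<5h>>', group 1 = '5h'; at [13:20] match '<<ci2>>', group 1 = 'ci2'; at [24:29] match '<<1>>', group 1 = '1'.
Because there's exactly one group, `findall` drops the full match and keeps group 1 from each hit.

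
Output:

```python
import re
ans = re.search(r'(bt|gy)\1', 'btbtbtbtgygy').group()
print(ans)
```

btbt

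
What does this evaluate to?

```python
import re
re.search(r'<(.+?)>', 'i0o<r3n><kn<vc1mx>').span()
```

(3, 8)

`re.search` tries every starting position until one works.
The match spans [3:8] → '<r3n>'.
Captured: group 1 = 'r3n'.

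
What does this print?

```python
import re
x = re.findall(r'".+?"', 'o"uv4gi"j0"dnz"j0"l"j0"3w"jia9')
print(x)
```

Matches: at [1:8] → '"uv4gi"'; at [10:15] → '"dnz"'; at [17:20] → '"l"'; at [22:26] → '"3w"'.
No capturing groups, so `findall` returns the 4 full match strings.

['"uv4gi"', '"dnz"', '"l"', '"3w"']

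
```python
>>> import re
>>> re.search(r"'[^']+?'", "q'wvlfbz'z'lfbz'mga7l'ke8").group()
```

"'wvlfbz'"

The match spans [1:9] → "'wvlfbz'".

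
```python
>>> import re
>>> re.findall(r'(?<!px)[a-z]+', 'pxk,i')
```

['pxk', 'i']

The negative lookaround is zero-width — it rules out positions where the adjacent text would match, without consuming anything.
Scanning left to right: at [0:3] → 'pxk'; at [4:5] → 'i'.
Since nothing is captured, `findall` lists the 2 matched substrings directly.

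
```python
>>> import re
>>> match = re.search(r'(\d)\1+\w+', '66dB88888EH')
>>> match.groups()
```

The match spans [0:11] → '66dB88888EH'.
Captured: group 1 = '6'.

('6',)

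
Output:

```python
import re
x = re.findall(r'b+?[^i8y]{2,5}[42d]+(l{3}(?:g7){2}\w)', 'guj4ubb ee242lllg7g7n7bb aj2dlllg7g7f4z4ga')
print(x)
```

['lllg7g7n', 'lllg7g7f']

`findall` collects group 1 from each match (2 total).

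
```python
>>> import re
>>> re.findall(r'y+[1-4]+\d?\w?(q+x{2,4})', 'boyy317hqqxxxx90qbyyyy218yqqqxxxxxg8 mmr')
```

['qqxxxx', 'qqqxxxx']

With a single group, `findall` returns only what that group captured — 2 items.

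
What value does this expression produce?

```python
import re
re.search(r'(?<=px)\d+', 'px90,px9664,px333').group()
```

Lookahead/lookbehind check context without consuming it, so the matched span excludes the asserted characters.
Unlike `match`, `search` isn't anchored — it looks for the pattern anywhere in the string.
The match spans [2:4] → '90'.

'90'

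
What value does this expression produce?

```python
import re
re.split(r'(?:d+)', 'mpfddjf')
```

['mpf', 'jf']

Pattern: one or more of a literal 'd' (non-capturing group).
Matches to split on: at [3:5] → 'dd'.
The string is cut at each match, leaving 2 pieces.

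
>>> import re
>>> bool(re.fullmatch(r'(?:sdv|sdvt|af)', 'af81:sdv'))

`re.fullmatch` is like wrapping the pattern in `^…$` (in single-line mode).
Here there's no way to consume every character, so the call returns None, and `bool(None)` is False.

False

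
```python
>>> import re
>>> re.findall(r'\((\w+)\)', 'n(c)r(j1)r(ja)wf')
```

Matches: at [1:4] match '(c)', group 1 = 'c'; at [5:9] match '(j1)', group 1 = 'j1'; at [10:14] match '(ja)', group 1 = 'ja'.
Because there's exactly one group, `findall` drops the full match and keeps group 1 from each hit.

['c', 'j1', 'ja']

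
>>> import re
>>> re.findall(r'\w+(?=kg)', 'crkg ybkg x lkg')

['cr', 'yb', 'l']

The `(?=…)`/`(?<=…)` assertion just peeks at neighbouring text; it doesn't advance the match position.
Matches: at [0:2] → 'cr'; at [5:7] → 'yb'; at [12:13] → 'l'.
No capturing groups, so `findall` returns the 3 full match strings.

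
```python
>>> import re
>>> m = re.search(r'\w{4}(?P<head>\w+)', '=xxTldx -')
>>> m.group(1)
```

Pattern: exactly 4 of a word character; then one or more of a word character (captured as 'head').
`re.search` scans for the first position where the pattern succeeds.
The match spans [1:7] → 'xxTldx'.
Captured: group 1 = 'dx'.

'dx'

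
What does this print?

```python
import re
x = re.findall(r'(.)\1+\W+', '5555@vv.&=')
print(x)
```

After group 1 captures some text, `\1` only succeeds where that same text appears again.
Scanning left to right: at [0:5] match '5555@', group 1 = '5'; at [5:10] match 'vv.&=', group 1 = 'v'.
`findall` collects group 1 from each match (2 total).

['5', 'v']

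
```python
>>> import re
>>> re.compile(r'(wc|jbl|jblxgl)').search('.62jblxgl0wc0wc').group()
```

'jbl'

`|` is ordered: at each position the engine commits to the first alternative that works.
`re.search` tries every starting position until one works.
The match spans [3:6] → 'jbl'.
Captured: group 1 = 'jbl'.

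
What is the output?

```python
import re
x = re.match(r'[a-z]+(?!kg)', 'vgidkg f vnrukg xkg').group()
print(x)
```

With `match`, the pattern is implicitly anchored at the beginning.
The match spans [0:6] → 'vgidkg'.

vgidkg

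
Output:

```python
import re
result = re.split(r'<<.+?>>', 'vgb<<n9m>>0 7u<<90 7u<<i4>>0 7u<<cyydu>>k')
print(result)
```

['vgb', '0 7u', '0 7u', 'k']

A non-greedy quantifier consumes as few characters as it can — just enough that the remainder of the pattern still matches from where it stops; whatever follows it matches normally.
Matches to split on: at [3:10] → '<<n9m>>'; at [14:27] → '<<90 7u<<i4>>'; at [31:40] → '<<cyydu>>'.
`split` removes every match and returns the 4 fragments in between.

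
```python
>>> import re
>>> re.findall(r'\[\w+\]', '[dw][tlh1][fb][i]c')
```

No capturing groups, so `findall` returns the 4 full match strings.

['[dw]', '[tlh1]', '[fb]', '[i]']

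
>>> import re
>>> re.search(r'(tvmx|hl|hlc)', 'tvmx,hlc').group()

'tvmx'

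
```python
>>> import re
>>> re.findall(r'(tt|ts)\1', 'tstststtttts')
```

['ts', 'tt']

`\1` is not a pattern — it's the concrete string captured by group 1, re-applied verbatim.
Because there's exactly one group, `findall` drops the full match and keeps group 1 from each hit.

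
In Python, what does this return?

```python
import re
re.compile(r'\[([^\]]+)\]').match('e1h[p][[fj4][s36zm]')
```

None

With `match`, the pattern is implicitly anchored at the beginning.
Here the pattern fails at index 0, so the call returns None.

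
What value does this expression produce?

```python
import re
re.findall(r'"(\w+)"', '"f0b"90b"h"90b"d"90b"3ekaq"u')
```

Because there's exactly one group, `findall` drops the full match and keeps group 1 from each hit.

['f0b', 'h', 'd', '3ekaq']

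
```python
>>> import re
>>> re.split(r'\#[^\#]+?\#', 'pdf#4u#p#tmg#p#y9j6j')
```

Splitting on the pattern gives 3 pieces.

['pdf', 'p', 'p#y9j6j']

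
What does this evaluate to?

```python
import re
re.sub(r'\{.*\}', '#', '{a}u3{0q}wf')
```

'#wf'

Matches: at [0:9] → '{a}u3{0q}'.
Each match is replaced by '#'.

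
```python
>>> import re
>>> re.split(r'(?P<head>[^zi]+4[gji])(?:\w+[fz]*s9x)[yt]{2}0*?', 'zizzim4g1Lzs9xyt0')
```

['zizzi', 'm4g', '0']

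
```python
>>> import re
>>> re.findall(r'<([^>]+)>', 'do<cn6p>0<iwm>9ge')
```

`findall` collects group 1 from each match (2 total).

['cn6p', 'iwm']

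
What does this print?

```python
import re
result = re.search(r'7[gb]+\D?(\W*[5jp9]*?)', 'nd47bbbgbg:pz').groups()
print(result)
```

('',)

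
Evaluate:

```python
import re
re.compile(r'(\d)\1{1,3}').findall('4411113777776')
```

After group 1 captures some text, `\1` only succeeds where that same text appears again.
Matches: at [0:2] match '44', group 1 = '4'; at [2:6] match '1111', group 1 = '1'; at [7:11] match '7777', group 1 = '7'.
With a single group, `findall` returns only what that group captured — 3 items.

['4', '1', '7']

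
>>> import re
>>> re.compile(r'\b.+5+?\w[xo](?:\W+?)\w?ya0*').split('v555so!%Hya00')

The pattern matches a word boundary (`\b`, zero-width); then one or more of any character, then one or more of the literal '5' (lazy); then a word character, then one of [xo]; then one or more of a non-word character (lazy) (non-capturing group); then optionally a word character, then the literal 'ya', then zero or more of a literal '0'.
Matches to split on: at [0:13] → 'v555so!%Hya00'.
Each match becomes a cut point; 2 segments remain.

['', '']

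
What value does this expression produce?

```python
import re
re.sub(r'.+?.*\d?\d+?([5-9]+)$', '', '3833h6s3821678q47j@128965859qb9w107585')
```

Pattern: one or more of any character (lazy), then zero or more of any character, then optionally a digit; then one or more of a digit (lazy); then one or more of a character in [5-9] (captured); then anchored at the end.
`sub` substitutes '' at each match site.

''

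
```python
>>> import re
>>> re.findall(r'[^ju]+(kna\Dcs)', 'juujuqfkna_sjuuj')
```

[]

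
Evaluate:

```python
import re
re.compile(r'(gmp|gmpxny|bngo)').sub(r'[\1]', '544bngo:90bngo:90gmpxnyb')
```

'544[bngo]:90[bngo]:90[gmp]xnyb'

The regex engine tests alternatives in the order written; an earlier branch that matches wins even if a later one would match more.
Matches: at [3:7] → 'bngo'; at [10:14] → 'bngo'; at [17:20] → 'gmp'.
`\1` in the replacement pulls in group 1's text for each match.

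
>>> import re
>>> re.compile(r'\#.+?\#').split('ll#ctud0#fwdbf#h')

['ll', 'fwdbf#h']

Matches to split on: at [2:9] → '#ctud0#'.
Each match becomes a cut point; 2 segments remain.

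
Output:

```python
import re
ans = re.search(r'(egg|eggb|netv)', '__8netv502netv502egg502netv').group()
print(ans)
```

`search` walks the string left to right and returns the first match it finds.
The match spans [3:7] → 'netv'.
Captured: group 1 = 'netv'.

netv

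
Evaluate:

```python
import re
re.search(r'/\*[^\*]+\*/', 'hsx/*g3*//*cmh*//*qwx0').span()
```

(3, 9)

The match spans [3:9] → '/*g3*/'.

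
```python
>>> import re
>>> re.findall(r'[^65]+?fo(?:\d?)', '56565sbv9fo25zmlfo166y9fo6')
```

['sbv9fo2', 'zmlfo1', 'y9fo6']

The pattern matches one or more of any character except [65] (lazy), then the literal 'fo'; then optionally a digit (non-capturing group).
Walking the string: at [5:12] → 'sbv9fo2'; at [13:19] → 'zmlfo1'; at [21:26] → 'y9fo6'.
No capturing groups, so `findall` returns the 3 full match strings.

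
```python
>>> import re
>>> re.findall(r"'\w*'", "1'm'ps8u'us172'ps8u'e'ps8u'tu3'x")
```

Walking the string: at [1:4] → "'m'"; at [8:15] → "'us172'"; at [19:22] → "'e'"; at [26:31] → "'tu3'".
`findall` yields the raw match text (4 of them) because the pattern has no groups.

["'m'", "'us172'", "'e'", "'tu3'"]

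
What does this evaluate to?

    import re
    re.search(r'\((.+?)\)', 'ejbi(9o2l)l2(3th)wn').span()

(4, 10)

Unlike `match`, `search` isn't anchored — it looks for the pattern anywhere in the string.
The match spans [4:10] → '(9o2l)'.
Captured: group 1 = '9o2l'.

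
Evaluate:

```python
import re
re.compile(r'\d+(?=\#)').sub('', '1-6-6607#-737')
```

The lookaround is zero-width — it requires the adjacent text to match without consuming it, so the asserted text isn't part of the match.
Matches: at [4:8] → '6607'.
Each match is replaced by ''.

'1-6-#-737'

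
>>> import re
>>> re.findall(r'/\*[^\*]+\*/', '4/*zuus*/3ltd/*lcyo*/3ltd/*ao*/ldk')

['/*zuus*/', '/*lcyo*/', '/*ao*/']

Matches: at [1:9] → '/*zuus*/'; at [13:21] → '/*lcyo*/'; at [25:31] → '/*ao*/'.
With no groups in the pattern, `findall` gives back each whole match — 3 here.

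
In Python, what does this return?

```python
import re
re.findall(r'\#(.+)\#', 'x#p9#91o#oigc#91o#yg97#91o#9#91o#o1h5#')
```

['p9#91o#oigc#91o#yg97#91o#9#91o#o1h5']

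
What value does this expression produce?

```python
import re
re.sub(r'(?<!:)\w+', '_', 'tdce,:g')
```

The negative lookahead/lookbehind blocks any match where the forbidden context is present.
Matches: at [0:4] → 'tdce'.
Every occurrence is swapped for '_'.

'_,:g'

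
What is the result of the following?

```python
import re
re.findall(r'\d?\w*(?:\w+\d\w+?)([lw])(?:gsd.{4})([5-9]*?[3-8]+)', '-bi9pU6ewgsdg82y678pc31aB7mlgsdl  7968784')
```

This matches optionally a digit, then zero or more of a word character; then one or more of a word character, then a digit, then one or more of a word character (lazy) (non-capturing group); then one of [lw] (captured); then the literal 'gsd', then exactly 4 of any character (non-capturing group); then zero or more of a character in [5-9] (lazy), then one or more of a character in [3-8] (captured).
Walking the string: at [1:41] match 'bi9pU6ewgsdg82y678pc31aB7mlgsdl  7968784', groups = ('l', '968784').
`findall` packs the 2 group values into a tuple for every match.

[('l', '968784')]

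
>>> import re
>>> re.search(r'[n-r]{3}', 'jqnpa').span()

The pattern matches exactly 3 of a character in [n-r].
`re.search` tries every starting position until one works.
The match spans [1:4] → 'qnp'.

(1, 4)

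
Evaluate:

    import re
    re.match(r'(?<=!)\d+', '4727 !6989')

Lookahead/lookbehind check context without consuming it, so the matched span excludes the asserted characters.
`re.match` won't scan ahead — the pattern has to work from the very first character.
Here the pattern fails at index 0, so the call returns None.

None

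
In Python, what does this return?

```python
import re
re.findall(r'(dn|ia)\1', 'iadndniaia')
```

['dn', 'ia']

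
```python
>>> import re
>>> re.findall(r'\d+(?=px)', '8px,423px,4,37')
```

['8', '423']

Because the assertion is zero-width, the text it checks is not consumed and won't appear in the result.
Matches: at [0:1] → '8'; at [4:7] → '423'.
No capturing groups, so `findall` returns the 2 full match strings.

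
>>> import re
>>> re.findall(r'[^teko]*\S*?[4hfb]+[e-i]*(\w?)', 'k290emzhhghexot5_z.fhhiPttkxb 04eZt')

Pattern: zero or more of any character except [teko], then zero or more of a non-whitespace character (lazy), then one or more of one of [4hfb]; then zero or more of a character in [e-i]; then optionally a word character (captured).
A non-greedy quantifier consumes as few characters as it can — just enough that the remainder of the pattern still matches from where it stops; whatever follows it matches normally.
Scanning left to right: at [0:13] match 'k290emzhhghex', group 1 = 'x'; at [13:24] match 'ot5_z.fhhiP', group 1 = 'P'; at [24:29] match 'ttkxb', group 1 = ''; at [29:34] match ' 04eZ', group 1 = 'Z'.
With a single group, `findall` returns only what that group captured — 4 items.

['x', 'P', '', 'Z']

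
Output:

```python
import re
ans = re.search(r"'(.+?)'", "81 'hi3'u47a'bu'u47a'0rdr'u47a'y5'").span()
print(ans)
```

(3, 8)

A `+?`/`*?`/`{m,n}?` starts at its minimum and grows only as far as needed for what follows to match.
The match spans [3:8] → "'hi3'".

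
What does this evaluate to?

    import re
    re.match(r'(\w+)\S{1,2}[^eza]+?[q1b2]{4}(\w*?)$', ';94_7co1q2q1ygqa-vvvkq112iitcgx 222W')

None

The pattern matches one or more of a word character (captured); then 1 to 2 of a non-whitespace character, then one or more of any character except [eza] (lazy), then exactly 4 of one of [q1b2]; then zero or more of a word character (lazy) (captured); then anchored at the end.
`re.match` only tries the pattern at the start of the string.
Here the pattern fails at index 0, so the call returns None.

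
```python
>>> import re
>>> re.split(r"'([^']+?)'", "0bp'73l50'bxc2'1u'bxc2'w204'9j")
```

The group in the pattern means `split` returns the separators' captures alongside the pieces.

['0bp', '73l50', 'bxc2', '1u', 'bxc2', 'w204', '9j']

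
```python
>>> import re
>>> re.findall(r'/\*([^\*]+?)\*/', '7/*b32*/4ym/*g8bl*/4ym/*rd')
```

['b32', 'g8bl']

`findall` collects group 1 from each match (2 total).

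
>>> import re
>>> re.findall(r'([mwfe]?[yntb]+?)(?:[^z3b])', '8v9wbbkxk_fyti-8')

With a single group, `findall` returns only what that group captured — 2 items.

['wbb', 'fy']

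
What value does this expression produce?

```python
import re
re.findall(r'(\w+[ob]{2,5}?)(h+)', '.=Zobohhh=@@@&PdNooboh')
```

[('Zobo', 'hhh'), ('PdNoobo', 'h')]

This matches one or more of a word character, then 2 to 5 of one of [ob] (lazy) (captured); then one or more of a literal 'h' (captured).
Matches: at [2:9] match 'Zobohhh', groups = ('Zobo', 'hhh'); at [14:22] match 'PdNooboh', groups = ('PdNoobo', 'h').
Multiple groups make `findall` return tuples — one 2-tuple for each match.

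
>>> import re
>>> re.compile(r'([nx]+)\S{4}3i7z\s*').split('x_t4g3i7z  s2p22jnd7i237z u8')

['', 'x', 's2p22jnd7i237z u8']

The pattern matches one or more of one of [nx] (captured); then exactly 4 of a non-whitespace character, then the literal '3i', then the literal '7z'; then zero or more of whitespace.
Matches to split on: at [0:11] → 'x_t4g3i7z  '.
With a capturing group present, the delimiter's captured portion is kept in the result list.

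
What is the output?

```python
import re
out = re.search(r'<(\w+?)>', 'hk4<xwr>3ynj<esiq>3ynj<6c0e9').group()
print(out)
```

<xwr>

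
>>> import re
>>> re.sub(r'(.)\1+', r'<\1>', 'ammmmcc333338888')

`\1` is not a pattern — it's the concrete string captured by group 1, re-applied verbatim.
Matches: at [1:5] → 'mmmm'; at [5:7] → 'cc'; at [7:12] → '33333'; at [12:16] → '8888'.
The replacement refers to a captured group, so each match is rewritten using its own captured text.

'a<m><c><3><8>'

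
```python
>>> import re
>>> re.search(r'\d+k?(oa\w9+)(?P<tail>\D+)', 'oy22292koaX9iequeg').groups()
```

('oaX9', 'iequeg')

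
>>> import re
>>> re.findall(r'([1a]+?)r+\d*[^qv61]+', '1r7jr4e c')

['1']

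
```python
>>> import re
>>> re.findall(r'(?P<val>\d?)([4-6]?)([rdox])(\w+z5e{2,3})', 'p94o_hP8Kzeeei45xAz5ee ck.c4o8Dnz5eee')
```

Pattern: optionally a digit (captured as 'val'); then optionally a character in [4-6] (captured); then one of [rdox] (captured); then one or more of a word character, then the literal 'z5', then 2 to 3 of a literal 'e' (captured).
4 groups means each result is a tuple of 4 captured strings — 2 here.

[('9', '4', 'o', '_hP8Kzeeei45xAz5ee'), ('4', '', 'o', '8Dnz5eee')]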